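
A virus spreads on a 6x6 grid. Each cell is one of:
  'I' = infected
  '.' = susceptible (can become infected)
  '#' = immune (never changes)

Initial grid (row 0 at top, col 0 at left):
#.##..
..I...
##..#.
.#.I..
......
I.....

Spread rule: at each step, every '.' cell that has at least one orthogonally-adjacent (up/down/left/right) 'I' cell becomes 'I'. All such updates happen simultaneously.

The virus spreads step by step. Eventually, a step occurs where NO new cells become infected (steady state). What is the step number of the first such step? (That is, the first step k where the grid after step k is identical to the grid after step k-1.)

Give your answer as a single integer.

Step 0 (initial): 3 infected
Step 1: +9 new -> 12 infected
Step 2: +10 new -> 22 infected
Step 3: +5 new -> 27 infected
Step 4: +2 new -> 29 infected
Step 5: +0 new -> 29 infected

Answer: 5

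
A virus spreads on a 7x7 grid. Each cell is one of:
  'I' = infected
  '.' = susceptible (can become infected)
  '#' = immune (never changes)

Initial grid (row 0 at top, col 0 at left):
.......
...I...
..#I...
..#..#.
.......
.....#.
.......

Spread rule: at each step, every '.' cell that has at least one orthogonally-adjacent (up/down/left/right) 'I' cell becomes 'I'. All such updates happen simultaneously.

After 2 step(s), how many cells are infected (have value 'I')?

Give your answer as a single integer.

Answer: 14

Derivation:
Step 0 (initial): 2 infected
Step 1: +5 new -> 7 infected
Step 2: +7 new -> 14 infected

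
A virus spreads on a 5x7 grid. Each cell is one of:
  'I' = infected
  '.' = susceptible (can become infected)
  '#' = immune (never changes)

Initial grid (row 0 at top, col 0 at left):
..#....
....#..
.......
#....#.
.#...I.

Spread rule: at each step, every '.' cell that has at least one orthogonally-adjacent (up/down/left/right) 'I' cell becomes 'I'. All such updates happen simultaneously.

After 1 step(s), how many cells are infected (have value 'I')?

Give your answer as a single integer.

Answer: 3

Derivation:
Step 0 (initial): 1 infected
Step 1: +2 new -> 3 infected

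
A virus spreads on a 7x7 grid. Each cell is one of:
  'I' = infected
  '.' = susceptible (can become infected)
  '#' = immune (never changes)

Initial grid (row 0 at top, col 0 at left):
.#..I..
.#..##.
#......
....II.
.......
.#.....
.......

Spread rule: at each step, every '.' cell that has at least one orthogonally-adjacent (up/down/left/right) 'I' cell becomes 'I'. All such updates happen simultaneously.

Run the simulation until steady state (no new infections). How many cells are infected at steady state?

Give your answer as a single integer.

Answer: 41

Derivation:
Step 0 (initial): 3 infected
Step 1: +8 new -> 11 infected
Step 2: +10 new -> 21 infected
Step 3: +9 new -> 30 infected
Step 4: +6 new -> 36 infected
Step 5: +2 new -> 38 infected
Step 6: +2 new -> 40 infected
Step 7: +1 new -> 41 infected
Step 8: +0 new -> 41 infected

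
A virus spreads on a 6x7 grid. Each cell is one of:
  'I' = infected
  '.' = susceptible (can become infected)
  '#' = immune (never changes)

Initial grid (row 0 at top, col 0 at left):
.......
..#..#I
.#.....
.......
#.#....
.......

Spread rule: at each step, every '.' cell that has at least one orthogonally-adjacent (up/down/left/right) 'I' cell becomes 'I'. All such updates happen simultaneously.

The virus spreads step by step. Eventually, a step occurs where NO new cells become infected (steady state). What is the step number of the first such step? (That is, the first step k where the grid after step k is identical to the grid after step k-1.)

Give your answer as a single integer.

Step 0 (initial): 1 infected
Step 1: +2 new -> 3 infected
Step 2: +3 new -> 6 infected
Step 3: +4 new -> 10 infected
Step 4: +6 new -> 16 infected
Step 5: +6 new -> 22 infected
Step 6: +4 new -> 26 infected
Step 7: +4 new -> 30 infected
Step 8: +4 new -> 34 infected
Step 9: +2 new -> 36 infected
Step 10: +1 new -> 37 infected
Step 11: +0 new -> 37 infected

Answer: 11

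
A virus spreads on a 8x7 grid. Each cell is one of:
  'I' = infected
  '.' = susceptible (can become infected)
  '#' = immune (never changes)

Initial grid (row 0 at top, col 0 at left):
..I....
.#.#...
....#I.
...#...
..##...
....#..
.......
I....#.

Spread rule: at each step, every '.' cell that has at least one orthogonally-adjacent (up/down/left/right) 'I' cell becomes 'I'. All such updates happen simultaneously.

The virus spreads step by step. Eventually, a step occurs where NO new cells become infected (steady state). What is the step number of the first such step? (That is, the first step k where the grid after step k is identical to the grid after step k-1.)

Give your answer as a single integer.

Answer: 7

Derivation:
Step 0 (initial): 3 infected
Step 1: +8 new -> 11 infected
Step 2: +12 new -> 23 infected
Step 3: +12 new -> 35 infected
Step 4: +9 new -> 44 infected
Step 5: +3 new -> 47 infected
Step 6: +1 new -> 48 infected
Step 7: +0 new -> 48 infected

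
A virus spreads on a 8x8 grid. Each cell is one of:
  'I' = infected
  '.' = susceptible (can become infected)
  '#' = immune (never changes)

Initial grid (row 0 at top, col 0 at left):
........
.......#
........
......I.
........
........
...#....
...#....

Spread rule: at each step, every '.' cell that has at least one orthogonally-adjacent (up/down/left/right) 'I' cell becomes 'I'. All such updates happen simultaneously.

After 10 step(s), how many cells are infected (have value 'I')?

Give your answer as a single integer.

Answer: 61

Derivation:
Step 0 (initial): 1 infected
Step 1: +4 new -> 5 infected
Step 2: +7 new -> 12 infected
Step 3: +8 new -> 20 infected
Step 4: +10 new -> 30 infected
Step 5: +9 new -> 39 infected
Step 6: +7 new -> 46 infected
Step 7: +6 new -> 52 infected
Step 8: +5 new -> 57 infected
Step 9: +3 new -> 60 infected
Step 10: +1 new -> 61 infected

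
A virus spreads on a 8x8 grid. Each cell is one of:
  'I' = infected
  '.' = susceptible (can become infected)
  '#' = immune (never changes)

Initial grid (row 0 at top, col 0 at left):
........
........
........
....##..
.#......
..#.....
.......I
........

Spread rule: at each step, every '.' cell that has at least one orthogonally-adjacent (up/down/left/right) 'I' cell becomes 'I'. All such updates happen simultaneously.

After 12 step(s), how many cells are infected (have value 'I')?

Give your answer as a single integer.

Answer: 59

Derivation:
Step 0 (initial): 1 infected
Step 1: +3 new -> 4 infected
Step 2: +4 new -> 8 infected
Step 3: +5 new -> 13 infected
Step 4: +6 new -> 19 infected
Step 5: +6 new -> 25 infected
Step 6: +6 new -> 31 infected
Step 7: +8 new -> 39 infected
Step 8: +6 new -> 45 infected
Step 9: +5 new -> 50 infected
Step 10: +4 new -> 54 infected
Step 11: +3 new -> 57 infected
Step 12: +2 new -> 59 infected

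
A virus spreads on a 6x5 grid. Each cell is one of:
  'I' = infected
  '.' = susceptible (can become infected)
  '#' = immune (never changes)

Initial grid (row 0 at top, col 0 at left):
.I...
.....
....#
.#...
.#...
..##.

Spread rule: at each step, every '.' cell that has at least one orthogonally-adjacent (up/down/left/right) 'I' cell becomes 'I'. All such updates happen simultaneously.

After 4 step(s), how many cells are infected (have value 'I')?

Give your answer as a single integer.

Step 0 (initial): 1 infected
Step 1: +3 new -> 4 infected
Step 2: +4 new -> 8 infected
Step 3: +4 new -> 12 infected
Step 4: +4 new -> 16 infected

Answer: 16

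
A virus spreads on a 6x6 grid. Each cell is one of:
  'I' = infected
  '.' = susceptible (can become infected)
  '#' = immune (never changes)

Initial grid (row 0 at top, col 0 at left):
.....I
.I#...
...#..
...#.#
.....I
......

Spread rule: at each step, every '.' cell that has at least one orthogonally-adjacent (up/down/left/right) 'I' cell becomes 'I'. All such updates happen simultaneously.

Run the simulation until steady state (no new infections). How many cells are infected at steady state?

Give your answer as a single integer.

Step 0 (initial): 3 infected
Step 1: +7 new -> 10 infected
Step 2: +11 new -> 21 infected
Step 3: +7 new -> 28 infected
Step 4: +3 new -> 31 infected
Step 5: +1 new -> 32 infected
Step 6: +0 new -> 32 infected

Answer: 32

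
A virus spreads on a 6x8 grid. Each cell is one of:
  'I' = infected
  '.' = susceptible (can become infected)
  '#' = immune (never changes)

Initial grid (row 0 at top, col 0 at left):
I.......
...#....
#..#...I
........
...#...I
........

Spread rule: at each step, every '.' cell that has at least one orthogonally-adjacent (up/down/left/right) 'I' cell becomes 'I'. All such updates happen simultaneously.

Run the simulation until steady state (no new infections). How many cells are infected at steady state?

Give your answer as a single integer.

Step 0 (initial): 3 infected
Step 1: +7 new -> 10 infected
Step 2: +8 new -> 18 infected
Step 3: +9 new -> 27 infected
Step 4: +7 new -> 34 infected
Step 5: +5 new -> 39 infected
Step 6: +4 new -> 43 infected
Step 7: +1 new -> 44 infected
Step 8: +0 new -> 44 infected

Answer: 44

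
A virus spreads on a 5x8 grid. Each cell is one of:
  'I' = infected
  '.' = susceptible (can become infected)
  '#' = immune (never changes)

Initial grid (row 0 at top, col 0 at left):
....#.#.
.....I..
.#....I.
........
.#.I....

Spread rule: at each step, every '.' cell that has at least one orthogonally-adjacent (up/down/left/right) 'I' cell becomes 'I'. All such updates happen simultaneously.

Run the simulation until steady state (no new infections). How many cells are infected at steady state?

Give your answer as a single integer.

Step 0 (initial): 3 infected
Step 1: +9 new -> 12 infected
Step 2: +10 new -> 22 infected
Step 3: +6 new -> 28 infected
Step 4: +3 new -> 31 infected
Step 5: +4 new -> 35 infected
Step 6: +1 new -> 36 infected
Step 7: +0 new -> 36 infected

Answer: 36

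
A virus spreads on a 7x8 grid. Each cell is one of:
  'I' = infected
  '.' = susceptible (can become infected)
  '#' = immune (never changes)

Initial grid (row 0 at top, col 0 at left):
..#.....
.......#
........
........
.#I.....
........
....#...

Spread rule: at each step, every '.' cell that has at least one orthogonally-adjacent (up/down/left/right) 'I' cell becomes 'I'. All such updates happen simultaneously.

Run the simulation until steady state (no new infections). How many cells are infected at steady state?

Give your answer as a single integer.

Step 0 (initial): 1 infected
Step 1: +3 new -> 4 infected
Step 2: +7 new -> 11 infected
Step 3: +10 new -> 21 infected
Step 4: +9 new -> 30 infected
Step 5: +9 new -> 39 infected
Step 6: +7 new -> 46 infected
Step 7: +4 new -> 50 infected
Step 8: +1 new -> 51 infected
Step 9: +1 new -> 52 infected
Step 10: +0 new -> 52 infected

Answer: 52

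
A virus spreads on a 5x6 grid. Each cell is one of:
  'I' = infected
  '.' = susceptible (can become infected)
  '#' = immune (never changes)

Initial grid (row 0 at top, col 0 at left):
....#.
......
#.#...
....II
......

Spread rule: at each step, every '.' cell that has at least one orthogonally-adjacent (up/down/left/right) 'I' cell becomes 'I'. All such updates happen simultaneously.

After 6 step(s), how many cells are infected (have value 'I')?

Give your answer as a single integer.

Answer: 26

Derivation:
Step 0 (initial): 2 infected
Step 1: +5 new -> 7 infected
Step 2: +5 new -> 12 infected
Step 3: +4 new -> 16 infected
Step 4: +5 new -> 21 infected
Step 5: +3 new -> 24 infected
Step 6: +2 new -> 26 infected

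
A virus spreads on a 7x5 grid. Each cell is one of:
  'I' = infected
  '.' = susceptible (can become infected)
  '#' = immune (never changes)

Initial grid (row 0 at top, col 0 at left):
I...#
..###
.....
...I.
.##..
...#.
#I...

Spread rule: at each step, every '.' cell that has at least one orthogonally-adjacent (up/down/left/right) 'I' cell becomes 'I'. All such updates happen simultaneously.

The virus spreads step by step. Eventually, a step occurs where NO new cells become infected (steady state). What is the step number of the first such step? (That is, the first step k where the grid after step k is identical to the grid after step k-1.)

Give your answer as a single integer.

Answer: 4

Derivation:
Step 0 (initial): 3 infected
Step 1: +8 new -> 11 infected
Step 2: +10 new -> 21 infected
Step 3: +6 new -> 27 infected
Step 4: +0 new -> 27 infected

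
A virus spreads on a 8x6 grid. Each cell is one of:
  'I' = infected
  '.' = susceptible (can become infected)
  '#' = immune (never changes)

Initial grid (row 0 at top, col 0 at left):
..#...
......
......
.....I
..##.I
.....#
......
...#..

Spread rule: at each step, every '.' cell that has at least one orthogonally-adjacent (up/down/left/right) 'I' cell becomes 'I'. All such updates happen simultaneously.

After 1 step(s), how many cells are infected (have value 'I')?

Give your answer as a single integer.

Step 0 (initial): 2 infected
Step 1: +3 new -> 5 infected

Answer: 5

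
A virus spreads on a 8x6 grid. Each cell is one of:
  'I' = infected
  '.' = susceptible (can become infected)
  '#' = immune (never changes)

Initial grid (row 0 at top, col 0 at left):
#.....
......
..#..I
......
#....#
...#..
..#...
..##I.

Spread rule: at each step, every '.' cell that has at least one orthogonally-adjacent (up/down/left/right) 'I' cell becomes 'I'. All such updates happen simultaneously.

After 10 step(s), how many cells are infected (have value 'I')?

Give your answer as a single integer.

Step 0 (initial): 2 infected
Step 1: +5 new -> 7 infected
Step 2: +7 new -> 14 infected
Step 3: +5 new -> 19 infected
Step 4: +4 new -> 23 infected
Step 5: +4 new -> 27 infected
Step 6: +6 new -> 33 infected
Step 7: +2 new -> 35 infected
Step 8: +2 new -> 37 infected
Step 9: +2 new -> 39 infected
Step 10: +1 new -> 40 infected

Answer: 40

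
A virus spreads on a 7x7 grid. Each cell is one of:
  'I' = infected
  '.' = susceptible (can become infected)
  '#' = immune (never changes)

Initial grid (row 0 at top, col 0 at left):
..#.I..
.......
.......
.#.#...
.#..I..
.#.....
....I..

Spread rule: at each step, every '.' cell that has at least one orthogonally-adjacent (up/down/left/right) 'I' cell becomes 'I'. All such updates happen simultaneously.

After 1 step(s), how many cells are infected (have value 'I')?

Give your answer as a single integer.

Answer: 12

Derivation:
Step 0 (initial): 3 infected
Step 1: +9 new -> 12 infected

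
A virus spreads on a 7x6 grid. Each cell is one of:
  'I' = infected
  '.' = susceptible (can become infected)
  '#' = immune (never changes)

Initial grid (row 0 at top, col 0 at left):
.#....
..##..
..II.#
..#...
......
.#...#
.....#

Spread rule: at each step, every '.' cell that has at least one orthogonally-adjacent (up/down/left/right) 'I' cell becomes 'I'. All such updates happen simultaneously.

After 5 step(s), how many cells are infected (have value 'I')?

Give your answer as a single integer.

Step 0 (initial): 2 infected
Step 1: +3 new -> 5 infected
Step 2: +6 new -> 11 infected
Step 3: +9 new -> 20 infected
Step 4: +8 new -> 28 infected
Step 5: +4 new -> 32 infected

Answer: 32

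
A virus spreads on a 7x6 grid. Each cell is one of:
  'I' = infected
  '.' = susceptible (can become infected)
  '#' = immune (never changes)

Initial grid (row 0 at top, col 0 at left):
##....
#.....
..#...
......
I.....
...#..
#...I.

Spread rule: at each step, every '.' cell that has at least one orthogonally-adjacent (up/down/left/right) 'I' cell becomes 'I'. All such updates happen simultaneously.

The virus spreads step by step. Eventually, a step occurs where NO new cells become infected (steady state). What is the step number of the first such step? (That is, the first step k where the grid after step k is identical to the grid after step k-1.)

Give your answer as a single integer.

Answer: 8

Derivation:
Step 0 (initial): 2 infected
Step 1: +6 new -> 8 infected
Step 2: +7 new -> 15 infected
Step 3: +7 new -> 22 infected
Step 4: +4 new -> 26 infected
Step 5: +4 new -> 30 infected
Step 6: +4 new -> 34 infected
Step 7: +2 new -> 36 infected
Step 8: +0 new -> 36 infected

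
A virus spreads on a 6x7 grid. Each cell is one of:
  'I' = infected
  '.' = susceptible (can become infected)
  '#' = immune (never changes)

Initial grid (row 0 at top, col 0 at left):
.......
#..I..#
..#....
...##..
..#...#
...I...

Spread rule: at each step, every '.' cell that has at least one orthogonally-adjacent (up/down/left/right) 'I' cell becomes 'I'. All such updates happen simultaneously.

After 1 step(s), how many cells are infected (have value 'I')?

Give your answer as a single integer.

Answer: 9

Derivation:
Step 0 (initial): 2 infected
Step 1: +7 new -> 9 infected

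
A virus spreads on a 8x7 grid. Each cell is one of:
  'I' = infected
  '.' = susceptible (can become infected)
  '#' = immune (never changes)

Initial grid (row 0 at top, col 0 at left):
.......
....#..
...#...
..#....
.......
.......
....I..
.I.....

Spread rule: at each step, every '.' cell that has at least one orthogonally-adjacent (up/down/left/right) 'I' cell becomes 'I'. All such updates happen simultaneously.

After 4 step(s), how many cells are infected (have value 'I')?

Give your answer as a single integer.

Answer: 33

Derivation:
Step 0 (initial): 2 infected
Step 1: +7 new -> 9 infected
Step 2: +9 new -> 18 infected
Step 3: +8 new -> 26 infected
Step 4: +7 new -> 33 infected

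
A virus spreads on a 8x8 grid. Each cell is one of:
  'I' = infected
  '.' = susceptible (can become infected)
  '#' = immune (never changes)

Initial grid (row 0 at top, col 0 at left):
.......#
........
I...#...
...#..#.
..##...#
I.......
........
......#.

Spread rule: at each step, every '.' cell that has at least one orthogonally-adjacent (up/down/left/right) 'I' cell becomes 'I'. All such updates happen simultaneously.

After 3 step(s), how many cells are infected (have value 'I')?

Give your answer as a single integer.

Answer: 23

Derivation:
Step 0 (initial): 2 infected
Step 1: +6 new -> 8 infected
Step 2: +8 new -> 16 infected
Step 3: +7 new -> 23 infected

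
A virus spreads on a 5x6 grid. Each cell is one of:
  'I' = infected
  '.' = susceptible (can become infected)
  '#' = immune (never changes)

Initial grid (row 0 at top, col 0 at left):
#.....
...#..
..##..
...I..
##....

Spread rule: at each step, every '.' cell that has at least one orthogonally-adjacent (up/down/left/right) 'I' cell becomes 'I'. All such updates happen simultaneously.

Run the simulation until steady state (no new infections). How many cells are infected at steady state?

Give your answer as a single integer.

Step 0 (initial): 1 infected
Step 1: +3 new -> 4 infected
Step 2: +5 new -> 9 infected
Step 3: +5 new -> 14 infected
Step 4: +4 new -> 18 infected
Step 5: +5 new -> 23 infected
Step 6: +1 new -> 24 infected
Step 7: +0 new -> 24 infected

Answer: 24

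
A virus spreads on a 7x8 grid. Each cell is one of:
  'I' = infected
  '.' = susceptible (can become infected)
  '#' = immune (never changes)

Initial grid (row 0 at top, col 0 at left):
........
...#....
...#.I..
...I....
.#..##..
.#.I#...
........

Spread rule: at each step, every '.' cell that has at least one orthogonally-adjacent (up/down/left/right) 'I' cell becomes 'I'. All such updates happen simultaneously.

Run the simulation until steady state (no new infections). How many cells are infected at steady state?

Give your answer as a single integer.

Step 0 (initial): 3 infected
Step 1: +9 new -> 12 infected
Step 2: +10 new -> 22 infected
Step 3: +10 new -> 32 infected
Step 4: +11 new -> 43 infected
Step 5: +5 new -> 48 infected
Step 6: +1 new -> 49 infected
Step 7: +0 new -> 49 infected

Answer: 49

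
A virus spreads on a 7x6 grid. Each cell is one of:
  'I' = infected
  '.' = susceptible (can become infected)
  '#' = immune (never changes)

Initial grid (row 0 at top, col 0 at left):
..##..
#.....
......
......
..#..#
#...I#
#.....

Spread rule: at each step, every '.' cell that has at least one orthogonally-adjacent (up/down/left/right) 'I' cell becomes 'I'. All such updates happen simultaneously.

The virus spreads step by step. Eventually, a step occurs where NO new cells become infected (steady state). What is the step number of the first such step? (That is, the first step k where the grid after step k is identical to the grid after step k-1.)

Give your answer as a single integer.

Answer: 10

Derivation:
Step 0 (initial): 1 infected
Step 1: +3 new -> 4 infected
Step 2: +5 new -> 9 infected
Step 3: +5 new -> 14 infected
Step 4: +6 new -> 20 infected
Step 5: +6 new -> 26 infected
Step 6: +4 new -> 30 infected
Step 7: +2 new -> 32 infected
Step 8: +1 new -> 33 infected
Step 9: +1 new -> 34 infected
Step 10: +0 new -> 34 infected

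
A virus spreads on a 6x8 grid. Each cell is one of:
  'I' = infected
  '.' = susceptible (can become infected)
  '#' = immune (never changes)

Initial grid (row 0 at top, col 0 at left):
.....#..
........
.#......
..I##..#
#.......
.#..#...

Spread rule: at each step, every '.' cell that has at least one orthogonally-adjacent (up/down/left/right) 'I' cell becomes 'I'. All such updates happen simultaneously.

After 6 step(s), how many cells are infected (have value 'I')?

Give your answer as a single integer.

Answer: 35

Derivation:
Step 0 (initial): 1 infected
Step 1: +3 new -> 4 infected
Step 2: +6 new -> 10 infected
Step 3: +7 new -> 17 infected
Step 4: +6 new -> 23 infected
Step 5: +7 new -> 30 infected
Step 6: +5 new -> 35 infected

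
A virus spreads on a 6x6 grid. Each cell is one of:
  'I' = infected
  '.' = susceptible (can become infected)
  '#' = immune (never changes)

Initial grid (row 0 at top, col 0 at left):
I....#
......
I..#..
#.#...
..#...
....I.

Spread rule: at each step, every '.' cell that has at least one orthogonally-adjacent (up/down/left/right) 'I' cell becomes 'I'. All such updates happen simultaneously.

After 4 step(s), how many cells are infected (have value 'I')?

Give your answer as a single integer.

Step 0 (initial): 3 infected
Step 1: +6 new -> 9 infected
Step 2: +8 new -> 17 infected
Step 3: +7 new -> 24 infected
Step 4: +6 new -> 30 infected

Answer: 30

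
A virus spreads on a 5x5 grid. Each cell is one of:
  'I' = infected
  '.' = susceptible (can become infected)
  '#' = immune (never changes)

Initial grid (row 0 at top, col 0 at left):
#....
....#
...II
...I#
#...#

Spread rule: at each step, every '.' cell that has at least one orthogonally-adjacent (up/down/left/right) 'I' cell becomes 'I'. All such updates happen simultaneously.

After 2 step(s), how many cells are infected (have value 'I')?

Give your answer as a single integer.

Answer: 12

Derivation:
Step 0 (initial): 3 infected
Step 1: +4 new -> 7 infected
Step 2: +5 new -> 12 infected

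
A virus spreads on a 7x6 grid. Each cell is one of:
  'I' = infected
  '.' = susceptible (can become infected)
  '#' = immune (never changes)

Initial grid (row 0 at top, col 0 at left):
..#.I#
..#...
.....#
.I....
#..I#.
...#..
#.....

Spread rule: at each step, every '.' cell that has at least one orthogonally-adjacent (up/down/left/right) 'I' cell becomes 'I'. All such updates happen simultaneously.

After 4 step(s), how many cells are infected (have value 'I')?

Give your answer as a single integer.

Step 0 (initial): 3 infected
Step 1: +8 new -> 11 infected
Step 2: +10 new -> 21 infected
Step 3: +6 new -> 27 infected
Step 4: +3 new -> 30 infected

Answer: 30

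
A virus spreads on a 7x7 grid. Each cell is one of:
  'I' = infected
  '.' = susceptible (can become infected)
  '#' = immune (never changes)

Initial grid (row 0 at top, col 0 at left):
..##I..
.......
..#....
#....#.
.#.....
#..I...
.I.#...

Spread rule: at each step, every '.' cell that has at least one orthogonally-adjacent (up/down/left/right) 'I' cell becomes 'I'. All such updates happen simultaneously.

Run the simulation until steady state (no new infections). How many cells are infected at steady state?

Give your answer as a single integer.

Answer: 40

Derivation:
Step 0 (initial): 3 infected
Step 1: +8 new -> 11 infected
Step 2: +9 new -> 20 infected
Step 3: +9 new -> 29 infected
Step 4: +5 new -> 34 infected
Step 5: +4 new -> 38 infected
Step 6: +2 new -> 40 infected
Step 7: +0 new -> 40 infected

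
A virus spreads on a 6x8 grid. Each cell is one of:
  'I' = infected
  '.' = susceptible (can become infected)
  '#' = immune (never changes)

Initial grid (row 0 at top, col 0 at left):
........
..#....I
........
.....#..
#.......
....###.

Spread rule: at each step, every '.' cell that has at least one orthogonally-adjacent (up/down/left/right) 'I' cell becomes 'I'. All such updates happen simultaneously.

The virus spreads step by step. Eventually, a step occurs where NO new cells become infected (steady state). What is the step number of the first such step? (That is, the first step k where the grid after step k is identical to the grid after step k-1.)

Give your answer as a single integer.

Answer: 12

Derivation:
Step 0 (initial): 1 infected
Step 1: +3 new -> 4 infected
Step 2: +4 new -> 8 infected
Step 3: +5 new -> 13 infected
Step 4: +5 new -> 18 infected
Step 5: +4 new -> 22 infected
Step 6: +4 new -> 26 infected
Step 7: +4 new -> 30 infected
Step 8: +6 new -> 36 infected
Step 9: +4 new -> 40 infected
Step 10: +1 new -> 41 infected
Step 11: +1 new -> 42 infected
Step 12: +0 new -> 42 infected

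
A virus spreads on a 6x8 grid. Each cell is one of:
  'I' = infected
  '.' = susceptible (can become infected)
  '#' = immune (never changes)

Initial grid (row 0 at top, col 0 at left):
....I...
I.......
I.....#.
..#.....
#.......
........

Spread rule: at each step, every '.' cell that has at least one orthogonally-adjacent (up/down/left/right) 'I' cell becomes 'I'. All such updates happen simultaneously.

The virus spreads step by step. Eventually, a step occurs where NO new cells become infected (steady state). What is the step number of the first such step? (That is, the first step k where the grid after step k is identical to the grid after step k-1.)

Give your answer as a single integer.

Answer: 9

Derivation:
Step 0 (initial): 3 infected
Step 1: +7 new -> 10 infected
Step 2: +9 new -> 19 infected
Step 3: +6 new -> 25 infected
Step 4: +6 new -> 31 infected
Step 5: +7 new -> 38 infected
Step 6: +4 new -> 42 infected
Step 7: +2 new -> 44 infected
Step 8: +1 new -> 45 infected
Step 9: +0 new -> 45 infected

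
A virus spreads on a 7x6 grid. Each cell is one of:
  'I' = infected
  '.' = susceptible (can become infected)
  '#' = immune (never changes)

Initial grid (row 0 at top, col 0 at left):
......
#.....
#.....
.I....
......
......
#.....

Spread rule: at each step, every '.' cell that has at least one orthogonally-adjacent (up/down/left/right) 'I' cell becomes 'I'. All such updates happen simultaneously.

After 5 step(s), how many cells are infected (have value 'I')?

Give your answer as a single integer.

Step 0 (initial): 1 infected
Step 1: +4 new -> 5 infected
Step 2: +6 new -> 11 infected
Step 3: +8 new -> 19 infected
Step 4: +8 new -> 27 infected
Step 5: +6 new -> 33 infected

Answer: 33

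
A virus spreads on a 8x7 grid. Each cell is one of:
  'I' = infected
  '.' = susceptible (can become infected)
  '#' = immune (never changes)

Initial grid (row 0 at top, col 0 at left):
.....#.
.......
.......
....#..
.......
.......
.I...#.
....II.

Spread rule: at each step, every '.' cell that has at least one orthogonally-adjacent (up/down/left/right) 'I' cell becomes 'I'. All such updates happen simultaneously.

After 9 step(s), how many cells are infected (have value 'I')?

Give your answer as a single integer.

Answer: 53

Derivation:
Step 0 (initial): 3 infected
Step 1: +7 new -> 10 infected
Step 2: +8 new -> 18 infected
Step 3: +7 new -> 25 infected
Step 4: +6 new -> 31 infected
Step 5: +6 new -> 37 infected
Step 6: +6 new -> 43 infected
Step 7: +6 new -> 49 infected
Step 8: +3 new -> 52 infected
Step 9: +1 new -> 53 infected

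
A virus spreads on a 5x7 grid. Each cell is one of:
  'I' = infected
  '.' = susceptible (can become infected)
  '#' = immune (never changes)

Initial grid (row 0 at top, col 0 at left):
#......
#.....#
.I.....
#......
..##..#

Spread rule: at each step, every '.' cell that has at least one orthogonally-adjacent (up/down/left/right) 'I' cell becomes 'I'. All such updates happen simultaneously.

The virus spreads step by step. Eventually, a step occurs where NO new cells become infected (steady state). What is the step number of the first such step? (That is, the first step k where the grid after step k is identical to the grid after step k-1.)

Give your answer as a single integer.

Step 0 (initial): 1 infected
Step 1: +4 new -> 5 infected
Step 2: +5 new -> 10 infected
Step 3: +5 new -> 15 infected
Step 4: +4 new -> 19 infected
Step 5: +5 new -> 24 infected
Step 6: +3 new -> 27 infected
Step 7: +1 new -> 28 infected
Step 8: +0 new -> 28 infected

Answer: 8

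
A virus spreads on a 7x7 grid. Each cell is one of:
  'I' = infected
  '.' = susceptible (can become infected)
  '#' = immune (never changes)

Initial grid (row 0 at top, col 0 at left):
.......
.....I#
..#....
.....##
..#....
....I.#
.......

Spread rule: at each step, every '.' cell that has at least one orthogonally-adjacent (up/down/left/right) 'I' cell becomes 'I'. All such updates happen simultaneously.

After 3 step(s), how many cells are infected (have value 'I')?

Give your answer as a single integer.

Step 0 (initial): 2 infected
Step 1: +7 new -> 9 infected
Step 2: +11 new -> 20 infected
Step 3: +8 new -> 28 infected

Answer: 28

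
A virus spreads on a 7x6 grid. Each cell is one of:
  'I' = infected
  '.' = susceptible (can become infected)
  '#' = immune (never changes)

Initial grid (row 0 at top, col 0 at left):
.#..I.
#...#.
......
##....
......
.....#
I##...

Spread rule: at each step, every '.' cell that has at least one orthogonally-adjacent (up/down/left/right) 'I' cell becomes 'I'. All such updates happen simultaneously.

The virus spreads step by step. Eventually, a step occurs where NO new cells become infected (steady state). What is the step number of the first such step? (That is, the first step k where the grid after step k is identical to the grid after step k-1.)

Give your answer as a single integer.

Step 0 (initial): 2 infected
Step 1: +3 new -> 5 infected
Step 2: +5 new -> 10 infected
Step 3: +5 new -> 15 infected
Step 4: +7 new -> 22 infected
Step 5: +7 new -> 29 infected
Step 6: +3 new -> 32 infected
Step 7: +1 new -> 33 infected
Step 8: +0 new -> 33 infected

Answer: 8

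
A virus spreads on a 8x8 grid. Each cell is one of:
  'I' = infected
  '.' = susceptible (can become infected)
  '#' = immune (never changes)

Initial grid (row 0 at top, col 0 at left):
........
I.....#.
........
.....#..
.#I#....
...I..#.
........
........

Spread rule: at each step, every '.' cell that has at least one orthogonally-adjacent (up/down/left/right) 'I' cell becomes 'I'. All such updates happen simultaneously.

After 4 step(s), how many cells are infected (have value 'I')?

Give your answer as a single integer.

Step 0 (initial): 3 infected
Step 1: +7 new -> 10 infected
Step 2: +13 new -> 23 infected
Step 3: +11 new -> 34 infected
Step 4: +8 new -> 42 infected

Answer: 42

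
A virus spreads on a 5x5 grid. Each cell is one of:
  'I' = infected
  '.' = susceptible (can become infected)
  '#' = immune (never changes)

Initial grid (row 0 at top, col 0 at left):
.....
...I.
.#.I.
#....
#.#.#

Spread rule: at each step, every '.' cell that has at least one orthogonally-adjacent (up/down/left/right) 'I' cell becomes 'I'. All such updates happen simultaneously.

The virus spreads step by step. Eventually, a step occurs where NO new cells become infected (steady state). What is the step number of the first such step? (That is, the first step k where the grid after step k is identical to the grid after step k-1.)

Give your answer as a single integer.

Answer: 5

Derivation:
Step 0 (initial): 2 infected
Step 1: +6 new -> 8 infected
Step 2: +6 new -> 14 infected
Step 3: +3 new -> 17 infected
Step 4: +3 new -> 20 infected
Step 5: +0 new -> 20 infected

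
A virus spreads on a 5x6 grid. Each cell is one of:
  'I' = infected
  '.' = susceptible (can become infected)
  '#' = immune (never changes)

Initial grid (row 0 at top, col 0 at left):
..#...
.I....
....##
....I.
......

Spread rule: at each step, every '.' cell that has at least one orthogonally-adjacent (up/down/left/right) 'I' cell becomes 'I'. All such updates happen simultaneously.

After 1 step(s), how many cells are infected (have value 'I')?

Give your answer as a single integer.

Answer: 9

Derivation:
Step 0 (initial): 2 infected
Step 1: +7 new -> 9 infected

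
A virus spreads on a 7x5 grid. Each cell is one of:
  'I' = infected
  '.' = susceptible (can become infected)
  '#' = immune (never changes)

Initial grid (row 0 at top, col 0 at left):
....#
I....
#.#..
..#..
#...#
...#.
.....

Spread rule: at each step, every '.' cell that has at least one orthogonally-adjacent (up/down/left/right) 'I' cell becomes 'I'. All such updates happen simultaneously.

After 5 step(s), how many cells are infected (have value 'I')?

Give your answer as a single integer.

Step 0 (initial): 1 infected
Step 1: +2 new -> 3 infected
Step 2: +3 new -> 6 infected
Step 3: +3 new -> 9 infected
Step 4: +5 new -> 14 infected
Step 5: +4 new -> 18 infected

Answer: 18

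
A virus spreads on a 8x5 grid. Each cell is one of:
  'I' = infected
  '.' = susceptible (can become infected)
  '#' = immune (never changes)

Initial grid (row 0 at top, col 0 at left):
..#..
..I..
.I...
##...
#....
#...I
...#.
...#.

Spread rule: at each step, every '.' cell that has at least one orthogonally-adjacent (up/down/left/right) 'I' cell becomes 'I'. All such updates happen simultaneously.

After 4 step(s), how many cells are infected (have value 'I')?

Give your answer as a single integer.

Step 0 (initial): 3 infected
Step 1: +7 new -> 10 infected
Step 2: +10 new -> 20 infected
Step 3: +7 new -> 27 infected
Step 4: +3 new -> 30 infected

Answer: 30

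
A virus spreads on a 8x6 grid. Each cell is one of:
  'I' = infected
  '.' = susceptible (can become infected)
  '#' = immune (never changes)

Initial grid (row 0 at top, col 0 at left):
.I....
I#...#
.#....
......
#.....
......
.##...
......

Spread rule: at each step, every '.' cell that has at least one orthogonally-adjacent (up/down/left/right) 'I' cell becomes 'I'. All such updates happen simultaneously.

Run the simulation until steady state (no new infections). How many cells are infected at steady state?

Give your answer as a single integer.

Answer: 42

Derivation:
Step 0 (initial): 2 infected
Step 1: +3 new -> 5 infected
Step 2: +3 new -> 8 infected
Step 3: +4 new -> 12 infected
Step 4: +5 new -> 17 infected
Step 5: +4 new -> 21 infected
Step 6: +5 new -> 26 infected
Step 7: +4 new -> 30 infected
Step 8: +4 new -> 34 infected
Step 9: +4 new -> 38 infected
Step 10: +3 new -> 41 infected
Step 11: +1 new -> 42 infected
Step 12: +0 new -> 42 infected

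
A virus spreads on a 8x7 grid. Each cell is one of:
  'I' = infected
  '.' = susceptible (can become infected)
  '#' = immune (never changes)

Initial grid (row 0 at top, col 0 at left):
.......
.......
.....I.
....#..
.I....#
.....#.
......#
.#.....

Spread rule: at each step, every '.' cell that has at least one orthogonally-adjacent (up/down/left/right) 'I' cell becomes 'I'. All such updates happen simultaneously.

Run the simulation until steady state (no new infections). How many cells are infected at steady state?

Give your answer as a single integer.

Step 0 (initial): 2 infected
Step 1: +8 new -> 10 infected
Step 2: +13 new -> 23 infected
Step 3: +11 new -> 34 infected
Step 4: +8 new -> 42 infected
Step 5: +4 new -> 46 infected
Step 6: +2 new -> 48 infected
Step 7: +1 new -> 49 infected
Step 8: +1 new -> 50 infected
Step 9: +0 new -> 50 infected

Answer: 50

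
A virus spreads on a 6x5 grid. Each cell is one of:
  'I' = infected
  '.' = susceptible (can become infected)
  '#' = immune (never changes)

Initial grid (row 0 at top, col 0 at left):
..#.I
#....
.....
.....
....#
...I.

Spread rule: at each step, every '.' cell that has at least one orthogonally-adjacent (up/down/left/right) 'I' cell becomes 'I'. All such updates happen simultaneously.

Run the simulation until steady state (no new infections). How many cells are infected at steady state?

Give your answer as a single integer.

Step 0 (initial): 2 infected
Step 1: +5 new -> 7 infected
Step 2: +5 new -> 12 infected
Step 3: +6 new -> 18 infected
Step 4: +4 new -> 22 infected
Step 5: +3 new -> 25 infected
Step 6: +2 new -> 27 infected
Step 7: +0 new -> 27 infected

Answer: 27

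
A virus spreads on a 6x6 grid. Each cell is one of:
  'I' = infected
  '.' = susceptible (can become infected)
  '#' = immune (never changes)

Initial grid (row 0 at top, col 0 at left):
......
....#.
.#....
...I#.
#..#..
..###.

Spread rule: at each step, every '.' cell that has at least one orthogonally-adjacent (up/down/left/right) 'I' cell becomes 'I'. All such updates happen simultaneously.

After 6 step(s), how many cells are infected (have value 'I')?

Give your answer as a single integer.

Step 0 (initial): 1 infected
Step 1: +2 new -> 3 infected
Step 2: +5 new -> 8 infected
Step 3: +5 new -> 13 infected
Step 4: +7 new -> 20 infected
Step 5: +5 new -> 25 infected
Step 6: +3 new -> 28 infected

Answer: 28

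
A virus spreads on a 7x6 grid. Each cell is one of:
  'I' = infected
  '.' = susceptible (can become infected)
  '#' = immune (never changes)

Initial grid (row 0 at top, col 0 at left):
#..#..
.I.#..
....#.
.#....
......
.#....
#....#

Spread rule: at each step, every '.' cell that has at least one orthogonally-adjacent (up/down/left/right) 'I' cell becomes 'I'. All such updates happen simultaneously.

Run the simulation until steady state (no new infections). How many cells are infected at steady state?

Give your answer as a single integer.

Step 0 (initial): 1 infected
Step 1: +4 new -> 5 infected
Step 2: +3 new -> 8 infected
Step 3: +3 new -> 11 infected
Step 4: +3 new -> 14 infected
Step 5: +5 new -> 19 infected
Step 6: +4 new -> 23 infected
Step 7: +5 new -> 28 infected
Step 8: +3 new -> 31 infected
Step 9: +2 new -> 33 infected
Step 10: +1 new -> 34 infected
Step 11: +0 new -> 34 infected

Answer: 34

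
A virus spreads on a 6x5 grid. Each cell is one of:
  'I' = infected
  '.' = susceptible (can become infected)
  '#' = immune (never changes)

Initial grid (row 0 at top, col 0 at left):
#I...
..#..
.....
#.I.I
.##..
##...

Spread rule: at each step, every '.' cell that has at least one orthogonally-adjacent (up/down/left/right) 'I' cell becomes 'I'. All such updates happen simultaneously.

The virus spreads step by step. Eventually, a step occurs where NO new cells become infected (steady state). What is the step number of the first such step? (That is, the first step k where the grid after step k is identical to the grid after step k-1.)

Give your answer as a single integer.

Step 0 (initial): 3 infected
Step 1: +7 new -> 10 infected
Step 2: +7 new -> 17 infected
Step 3: +4 new -> 21 infected
Step 4: +1 new -> 22 infected
Step 5: +0 new -> 22 infected

Answer: 5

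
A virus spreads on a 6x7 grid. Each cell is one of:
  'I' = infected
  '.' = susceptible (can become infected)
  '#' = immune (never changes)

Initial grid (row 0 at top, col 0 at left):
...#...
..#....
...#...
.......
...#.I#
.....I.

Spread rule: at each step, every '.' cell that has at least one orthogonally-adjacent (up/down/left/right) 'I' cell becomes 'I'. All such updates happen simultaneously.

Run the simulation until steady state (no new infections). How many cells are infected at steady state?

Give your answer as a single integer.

Answer: 37

Derivation:
Step 0 (initial): 2 infected
Step 1: +4 new -> 6 infected
Step 2: +4 new -> 10 infected
Step 3: +5 new -> 15 infected
Step 4: +6 new -> 21 infected
Step 5: +7 new -> 28 infected
Step 6: +3 new -> 31 infected
Step 7: +2 new -> 33 infected
Step 8: +2 new -> 35 infected
Step 9: +2 new -> 37 infected
Step 10: +0 new -> 37 infected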